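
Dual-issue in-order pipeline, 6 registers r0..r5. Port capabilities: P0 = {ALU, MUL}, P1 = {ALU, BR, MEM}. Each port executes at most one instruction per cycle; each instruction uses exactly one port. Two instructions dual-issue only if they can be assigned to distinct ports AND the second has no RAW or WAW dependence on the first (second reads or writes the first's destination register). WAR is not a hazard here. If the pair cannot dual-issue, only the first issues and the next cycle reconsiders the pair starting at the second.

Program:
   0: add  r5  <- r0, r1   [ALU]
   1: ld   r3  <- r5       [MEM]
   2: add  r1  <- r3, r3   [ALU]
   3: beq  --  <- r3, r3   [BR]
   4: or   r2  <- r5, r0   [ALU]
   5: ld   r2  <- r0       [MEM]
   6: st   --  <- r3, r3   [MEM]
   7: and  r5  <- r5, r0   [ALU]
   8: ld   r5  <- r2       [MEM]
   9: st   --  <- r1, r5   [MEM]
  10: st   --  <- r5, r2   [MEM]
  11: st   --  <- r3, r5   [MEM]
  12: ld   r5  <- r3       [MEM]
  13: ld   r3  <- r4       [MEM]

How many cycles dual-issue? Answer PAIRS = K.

c0: i0 add.ALU  RAW r5
c1: i1 ld.MEM  RAW r3
c2: i2&i3 add.ALU beq.BR  dual
c3: i4 or.ALU  WAW r2
c4: i5 ld.MEM  no-port MEM/MEM
c5: i6&i7 st.MEM and.ALU  dual
c6: i8 ld.MEM  no-port MEM/MEM
c7: i9 st.MEM  no-port MEM/MEM
c8: i10 st.MEM  no-port MEM/MEM
c9: i11 st.MEM  no-port MEM/MEM
c10: i12 ld.MEM  no-port MEM/MEM
c11: i13 ld.MEM  tail

PAIRS = 2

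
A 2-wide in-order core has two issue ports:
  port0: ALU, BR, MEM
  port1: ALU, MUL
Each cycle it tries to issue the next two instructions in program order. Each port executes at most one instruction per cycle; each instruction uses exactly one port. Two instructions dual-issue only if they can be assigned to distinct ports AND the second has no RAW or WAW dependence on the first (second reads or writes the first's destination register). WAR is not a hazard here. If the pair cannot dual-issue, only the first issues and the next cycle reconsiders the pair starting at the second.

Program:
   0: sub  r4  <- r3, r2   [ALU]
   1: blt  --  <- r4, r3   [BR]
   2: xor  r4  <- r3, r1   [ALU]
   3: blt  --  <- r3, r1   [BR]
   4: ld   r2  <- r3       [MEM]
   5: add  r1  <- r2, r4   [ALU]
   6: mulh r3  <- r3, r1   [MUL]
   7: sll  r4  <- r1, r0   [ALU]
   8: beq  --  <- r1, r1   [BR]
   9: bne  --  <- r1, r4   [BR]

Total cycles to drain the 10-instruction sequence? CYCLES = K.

CYCLES = 8

c0: i0 sub  RAW r4
c1: i1,i2 blt;xor  2-wide
c2: i3 blt  no-port BR/MEM
c3: i4 ld  RAW r2
c4: i5 add  RAW r1
c5: i6,i7 mulh;sll  2-wide
c6: i8 beq  no-port BR/BR
c7: i9 bne  tail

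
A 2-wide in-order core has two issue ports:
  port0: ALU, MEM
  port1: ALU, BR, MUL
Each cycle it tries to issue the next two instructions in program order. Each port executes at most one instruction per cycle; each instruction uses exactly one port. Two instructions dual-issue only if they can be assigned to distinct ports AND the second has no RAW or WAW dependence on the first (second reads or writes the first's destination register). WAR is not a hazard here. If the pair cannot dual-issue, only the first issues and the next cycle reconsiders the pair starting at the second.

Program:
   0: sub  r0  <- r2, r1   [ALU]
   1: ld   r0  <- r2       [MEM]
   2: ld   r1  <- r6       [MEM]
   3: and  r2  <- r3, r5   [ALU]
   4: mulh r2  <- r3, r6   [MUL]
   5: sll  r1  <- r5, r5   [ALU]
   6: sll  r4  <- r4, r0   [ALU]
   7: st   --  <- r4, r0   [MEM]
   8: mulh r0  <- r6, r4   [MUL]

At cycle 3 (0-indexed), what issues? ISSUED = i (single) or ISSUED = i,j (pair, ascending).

ISSUED = 4,5

0. sub @i0  | WAW r0
1. ld @i1  | no-port MEM/MEM
2. ld+and @i2/i3  | 2-wide
3. mulh+sll @i4/i5  | 2-wide
4. sll @i6  | RAW r4
5. st+mulh @i7/i8  | 2-wide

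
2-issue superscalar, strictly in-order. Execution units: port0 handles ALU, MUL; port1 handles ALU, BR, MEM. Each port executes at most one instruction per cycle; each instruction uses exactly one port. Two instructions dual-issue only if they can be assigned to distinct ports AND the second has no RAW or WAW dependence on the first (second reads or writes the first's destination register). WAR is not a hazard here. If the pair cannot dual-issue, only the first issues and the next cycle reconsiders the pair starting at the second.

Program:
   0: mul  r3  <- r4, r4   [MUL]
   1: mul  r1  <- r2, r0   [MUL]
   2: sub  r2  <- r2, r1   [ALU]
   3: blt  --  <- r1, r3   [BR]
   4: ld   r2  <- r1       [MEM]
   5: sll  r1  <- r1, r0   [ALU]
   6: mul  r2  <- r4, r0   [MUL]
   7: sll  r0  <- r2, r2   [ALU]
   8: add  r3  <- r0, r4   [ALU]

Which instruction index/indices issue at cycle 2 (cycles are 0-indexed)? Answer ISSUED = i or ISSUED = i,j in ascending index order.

ISSUED = 2,3

[0] i0  mul.MUL  -- no-port MUL/MUL
[1] i1  mul.MUL  -- RAW r1
[2] i2+i3  sub.ALU/blt.BR  -- dual
[3] i4+i5  ld.MEM/sll.ALU  -- dual
[4] i6  mul.MUL  -- RAW r2
[5] i7  sll.ALU  -- RAW r0
[6] i8  add.ALU  -- tail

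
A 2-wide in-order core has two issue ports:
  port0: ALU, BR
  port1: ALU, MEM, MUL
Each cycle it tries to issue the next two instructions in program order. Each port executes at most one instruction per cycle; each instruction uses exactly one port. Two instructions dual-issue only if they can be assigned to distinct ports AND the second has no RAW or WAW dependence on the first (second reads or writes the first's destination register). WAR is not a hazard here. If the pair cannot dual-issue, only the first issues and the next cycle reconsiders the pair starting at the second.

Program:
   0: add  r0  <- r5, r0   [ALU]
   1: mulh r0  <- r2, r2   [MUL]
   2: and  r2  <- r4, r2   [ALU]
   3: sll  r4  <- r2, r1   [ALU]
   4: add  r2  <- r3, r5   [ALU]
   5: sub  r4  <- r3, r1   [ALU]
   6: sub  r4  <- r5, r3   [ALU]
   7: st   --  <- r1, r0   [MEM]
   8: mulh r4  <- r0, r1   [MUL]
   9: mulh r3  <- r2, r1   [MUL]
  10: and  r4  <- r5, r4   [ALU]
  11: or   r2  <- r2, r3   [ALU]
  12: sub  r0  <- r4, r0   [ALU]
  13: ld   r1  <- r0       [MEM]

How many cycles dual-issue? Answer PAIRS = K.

PAIRS = 5

c0: i0 add.ALU  WAW r0
c1: i1,i2 mulh.MUL;and.ALU  dual
c2: i3,i4 sll.ALU;add.ALU  dual
c3: i5 sub.ALU  WAW r4
c4: i6,i7 sub.ALU;st.MEM  dual
c5: i8 mulh.MUL  no-port MUL/MUL
c6: i9,i10 mulh.MUL;and.ALU  dual
c7: i11,i12 or.ALU;sub.ALU  dual
c8: i13 ld.MEM  tail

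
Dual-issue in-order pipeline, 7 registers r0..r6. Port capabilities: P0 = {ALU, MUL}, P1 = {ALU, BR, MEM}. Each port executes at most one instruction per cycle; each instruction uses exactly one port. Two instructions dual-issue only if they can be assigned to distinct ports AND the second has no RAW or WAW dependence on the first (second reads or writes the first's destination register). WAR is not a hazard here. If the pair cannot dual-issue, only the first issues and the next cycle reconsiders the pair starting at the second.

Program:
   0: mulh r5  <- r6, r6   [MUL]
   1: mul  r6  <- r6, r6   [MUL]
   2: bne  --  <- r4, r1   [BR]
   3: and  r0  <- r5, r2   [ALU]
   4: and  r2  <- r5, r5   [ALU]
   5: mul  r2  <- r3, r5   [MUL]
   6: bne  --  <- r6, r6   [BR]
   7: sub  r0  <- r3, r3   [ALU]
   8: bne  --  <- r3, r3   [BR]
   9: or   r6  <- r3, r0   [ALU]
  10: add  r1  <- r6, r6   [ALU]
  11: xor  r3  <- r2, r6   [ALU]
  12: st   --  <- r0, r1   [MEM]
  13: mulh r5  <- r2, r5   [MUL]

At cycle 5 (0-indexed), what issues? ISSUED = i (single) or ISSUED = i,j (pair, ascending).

ISSUED = 9

0. mulh.MUL @i0  | no-port MUL/MUL
1. mul.MUL/bne.BR @i1,i2  | dual
2. and.ALU/and.ALU @i3,i4  | dual
3. mul.MUL/bne.BR @i5,i6  | dual
4. sub.ALU/bne.BR @i7,i8  | dual
5. or.ALU @i9  | RAW r6
6. add.ALU/xor.ALU @i10,i11  | dual
7. st.MEM/mulh.MUL @i12,i13  | dual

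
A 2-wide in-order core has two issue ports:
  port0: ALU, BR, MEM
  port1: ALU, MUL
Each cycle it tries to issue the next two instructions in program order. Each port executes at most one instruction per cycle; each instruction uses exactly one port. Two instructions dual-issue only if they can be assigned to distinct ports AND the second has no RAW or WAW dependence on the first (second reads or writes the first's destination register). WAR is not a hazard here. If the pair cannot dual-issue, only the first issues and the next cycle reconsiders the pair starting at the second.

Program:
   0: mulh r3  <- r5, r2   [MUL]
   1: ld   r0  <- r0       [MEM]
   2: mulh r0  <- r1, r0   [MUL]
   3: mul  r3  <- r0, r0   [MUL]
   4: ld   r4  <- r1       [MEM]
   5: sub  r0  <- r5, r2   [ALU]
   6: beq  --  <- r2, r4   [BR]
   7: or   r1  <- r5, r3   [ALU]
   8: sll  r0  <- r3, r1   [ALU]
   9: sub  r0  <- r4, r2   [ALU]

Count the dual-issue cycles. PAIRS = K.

PAIRS = 3

c0: i0+i1 mulh.MUL;ld.MEM  2-wide
c1: i2 mulh.MUL  no-port MUL/MUL
c2: i3+i4 mul.MUL;ld.MEM  2-wide
c3: i5+i6 sub.ALU;beq.BR  2-wide
c4: i7 or.ALU  RAW r1
c5: i8 sll.ALU  WAW r0
c6: i9 sub.ALU  tail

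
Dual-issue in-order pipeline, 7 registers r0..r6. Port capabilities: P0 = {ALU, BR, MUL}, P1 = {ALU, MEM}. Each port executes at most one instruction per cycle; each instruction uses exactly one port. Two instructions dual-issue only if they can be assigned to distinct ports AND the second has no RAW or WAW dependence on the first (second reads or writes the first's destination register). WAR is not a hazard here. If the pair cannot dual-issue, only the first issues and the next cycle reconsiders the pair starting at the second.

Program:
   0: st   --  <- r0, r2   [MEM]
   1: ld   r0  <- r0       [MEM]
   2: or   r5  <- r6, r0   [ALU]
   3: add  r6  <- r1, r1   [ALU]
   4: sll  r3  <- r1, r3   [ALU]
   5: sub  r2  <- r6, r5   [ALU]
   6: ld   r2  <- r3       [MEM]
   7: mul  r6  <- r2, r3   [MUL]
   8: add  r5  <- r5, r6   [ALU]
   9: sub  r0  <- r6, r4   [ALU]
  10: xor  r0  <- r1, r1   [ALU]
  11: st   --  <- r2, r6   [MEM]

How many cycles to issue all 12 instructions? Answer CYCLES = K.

CYCLES = 8

c0: i0 st  no-port MEM/MEM
c1: i1 ld  RAW r0
c2: i2&i3 or/add  pair
c3: i4&i5 sll/sub  pair
c4: i6 ld  RAW r2
c5: i7 mul  RAW r6
c6: i8&i9 add/sub  pair
c7: i10&i11 xor/st  pair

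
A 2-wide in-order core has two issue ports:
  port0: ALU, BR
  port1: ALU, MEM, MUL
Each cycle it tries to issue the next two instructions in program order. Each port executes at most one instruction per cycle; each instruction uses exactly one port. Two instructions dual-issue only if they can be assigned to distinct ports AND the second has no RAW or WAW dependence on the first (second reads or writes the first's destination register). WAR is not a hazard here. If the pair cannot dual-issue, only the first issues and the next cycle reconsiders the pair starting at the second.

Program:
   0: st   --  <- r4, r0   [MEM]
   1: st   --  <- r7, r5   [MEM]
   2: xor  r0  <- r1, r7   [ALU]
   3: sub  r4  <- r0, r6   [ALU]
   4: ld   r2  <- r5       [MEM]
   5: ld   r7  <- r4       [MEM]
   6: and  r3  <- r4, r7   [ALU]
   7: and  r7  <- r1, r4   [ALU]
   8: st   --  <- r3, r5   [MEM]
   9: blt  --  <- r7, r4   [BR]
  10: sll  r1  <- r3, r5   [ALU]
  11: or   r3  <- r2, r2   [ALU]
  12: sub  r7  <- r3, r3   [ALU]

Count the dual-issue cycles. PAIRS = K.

[0] i0  st  -- no-port MEM/MEM
[1] i1,i2  st xor  -- 2-wide
[2] i3,i4  sub ld  -- 2-wide
[3] i5  ld  -- RAW r7
[4] i6,i7  and and  -- 2-wide
[5] i8,i9  st blt  -- 2-wide
[6] i10,i11  sll or  -- 2-wide
[7] i12  sub  -- tail

PAIRS = 5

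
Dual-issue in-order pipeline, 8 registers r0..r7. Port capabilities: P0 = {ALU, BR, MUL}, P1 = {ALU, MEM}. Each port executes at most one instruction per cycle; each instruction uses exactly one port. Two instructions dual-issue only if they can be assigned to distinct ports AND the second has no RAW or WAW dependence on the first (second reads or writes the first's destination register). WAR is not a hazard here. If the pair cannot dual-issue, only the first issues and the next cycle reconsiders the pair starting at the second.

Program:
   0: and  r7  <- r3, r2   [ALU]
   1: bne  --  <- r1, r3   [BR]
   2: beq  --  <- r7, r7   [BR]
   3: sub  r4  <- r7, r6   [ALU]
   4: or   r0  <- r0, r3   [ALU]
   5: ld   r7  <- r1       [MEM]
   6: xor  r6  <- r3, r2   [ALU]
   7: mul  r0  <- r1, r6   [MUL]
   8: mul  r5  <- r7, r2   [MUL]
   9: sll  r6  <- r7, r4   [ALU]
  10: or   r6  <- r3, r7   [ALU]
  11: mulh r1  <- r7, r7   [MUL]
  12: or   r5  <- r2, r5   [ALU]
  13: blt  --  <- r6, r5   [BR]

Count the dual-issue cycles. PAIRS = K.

PAIRS = 5

c0: i0&i1 and.ALU/bne.BR  pair
c1: i2&i3 beq.BR/sub.ALU  pair
c2: i4&i5 or.ALU/ld.MEM  pair
c3: i6 xor.ALU  RAW r6
c4: i7 mul.MUL  no-port MUL/MUL
c5: i8&i9 mul.MUL/sll.ALU  pair
c6: i10&i11 or.ALU/mulh.MUL  pair
c7: i12 or.ALU  RAW r5
c8: i13 blt.BR  tail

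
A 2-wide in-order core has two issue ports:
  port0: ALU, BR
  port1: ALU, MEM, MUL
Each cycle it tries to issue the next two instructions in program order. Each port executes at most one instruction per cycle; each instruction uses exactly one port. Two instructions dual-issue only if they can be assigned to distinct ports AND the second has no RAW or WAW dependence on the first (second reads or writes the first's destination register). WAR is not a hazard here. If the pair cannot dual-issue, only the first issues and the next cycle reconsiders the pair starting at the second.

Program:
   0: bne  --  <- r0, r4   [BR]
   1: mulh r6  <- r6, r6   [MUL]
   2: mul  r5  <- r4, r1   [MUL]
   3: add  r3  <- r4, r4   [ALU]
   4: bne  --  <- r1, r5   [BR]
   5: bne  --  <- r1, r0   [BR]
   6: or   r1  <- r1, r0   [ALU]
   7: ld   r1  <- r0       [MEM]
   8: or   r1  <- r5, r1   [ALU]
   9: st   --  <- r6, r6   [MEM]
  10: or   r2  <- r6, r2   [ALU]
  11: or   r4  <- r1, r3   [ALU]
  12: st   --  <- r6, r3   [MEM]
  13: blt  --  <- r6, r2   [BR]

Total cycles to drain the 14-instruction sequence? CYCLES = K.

CYCLES = 8

#0 head=0: bne.BR;mulh.MUL i0&i1 pair
#1 head=2: mul.MUL;add.ALU i2&i3 pair
#2 head=4: bne.BR i4 no-port BR/BR
#3 head=5: bne.BR;or.ALU i5&i6 pair
#4 head=7: ld.MEM i7 RAW+WAW r1
#5 head=8: or.ALU;st.MEM i8&i9 pair
#6 head=10: or.ALU;or.ALU i10&i11 pair
#7 head=12: st.MEM;blt.BR i12&i13 pair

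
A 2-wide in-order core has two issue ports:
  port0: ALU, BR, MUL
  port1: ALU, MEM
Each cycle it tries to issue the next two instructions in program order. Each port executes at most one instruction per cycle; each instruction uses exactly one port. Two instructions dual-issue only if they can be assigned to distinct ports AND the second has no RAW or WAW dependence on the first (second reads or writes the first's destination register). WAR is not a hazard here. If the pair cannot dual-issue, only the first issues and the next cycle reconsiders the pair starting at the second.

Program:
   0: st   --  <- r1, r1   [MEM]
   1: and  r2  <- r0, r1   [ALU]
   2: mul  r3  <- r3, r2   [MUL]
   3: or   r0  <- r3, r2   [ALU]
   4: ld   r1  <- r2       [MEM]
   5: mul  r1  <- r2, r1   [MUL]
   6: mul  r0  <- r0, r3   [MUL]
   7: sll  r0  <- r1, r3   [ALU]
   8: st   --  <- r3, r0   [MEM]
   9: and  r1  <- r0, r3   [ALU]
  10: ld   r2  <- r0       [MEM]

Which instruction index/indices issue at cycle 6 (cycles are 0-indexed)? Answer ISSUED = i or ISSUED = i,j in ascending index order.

ISSUED = 8,9

#0 head=0: st/and i0,i1 dual
#1 head=2: mul i2 RAW r3
#2 head=3: or/ld i3,i4 dual
#3 head=5: mul i5 no-port MUL/MUL
#4 head=6: mul i6 WAW r0
#5 head=7: sll i7 RAW r0
#6 head=8: st/and i8,i9 dual
#7 head=10: ld i10 tail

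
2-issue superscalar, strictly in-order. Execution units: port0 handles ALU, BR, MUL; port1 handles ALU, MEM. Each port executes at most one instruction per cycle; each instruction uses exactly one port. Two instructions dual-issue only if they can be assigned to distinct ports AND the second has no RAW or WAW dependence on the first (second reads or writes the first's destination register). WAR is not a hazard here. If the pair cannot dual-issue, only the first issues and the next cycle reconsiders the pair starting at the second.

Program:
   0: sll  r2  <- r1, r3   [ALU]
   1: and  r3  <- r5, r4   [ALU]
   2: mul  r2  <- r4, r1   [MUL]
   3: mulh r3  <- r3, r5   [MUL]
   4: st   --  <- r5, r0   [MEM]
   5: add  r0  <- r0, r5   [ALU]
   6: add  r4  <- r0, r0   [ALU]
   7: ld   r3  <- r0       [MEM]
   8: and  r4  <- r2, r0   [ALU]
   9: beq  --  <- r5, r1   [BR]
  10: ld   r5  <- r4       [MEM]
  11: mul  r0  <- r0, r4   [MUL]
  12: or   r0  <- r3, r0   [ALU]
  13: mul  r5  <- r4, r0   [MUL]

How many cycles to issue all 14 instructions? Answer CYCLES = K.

CYCLES = 9

  cy0 -> i0&i1 (sll/and) 2-wide
  cy1 -> i2 (mul) no-port MUL/MUL
  cy2 -> i3&i4 (mulh/st) 2-wide
  cy3 -> i5 (add) RAW r0
  cy4 -> i6&i7 (add/ld) 2-wide
  cy5 -> i8&i9 (and/beq) 2-wide
  cy6 -> i10&i11 (ld/mul) 2-wide
  cy7 -> i12 (or) RAW r0
  cy8 -> i13 (mul) tail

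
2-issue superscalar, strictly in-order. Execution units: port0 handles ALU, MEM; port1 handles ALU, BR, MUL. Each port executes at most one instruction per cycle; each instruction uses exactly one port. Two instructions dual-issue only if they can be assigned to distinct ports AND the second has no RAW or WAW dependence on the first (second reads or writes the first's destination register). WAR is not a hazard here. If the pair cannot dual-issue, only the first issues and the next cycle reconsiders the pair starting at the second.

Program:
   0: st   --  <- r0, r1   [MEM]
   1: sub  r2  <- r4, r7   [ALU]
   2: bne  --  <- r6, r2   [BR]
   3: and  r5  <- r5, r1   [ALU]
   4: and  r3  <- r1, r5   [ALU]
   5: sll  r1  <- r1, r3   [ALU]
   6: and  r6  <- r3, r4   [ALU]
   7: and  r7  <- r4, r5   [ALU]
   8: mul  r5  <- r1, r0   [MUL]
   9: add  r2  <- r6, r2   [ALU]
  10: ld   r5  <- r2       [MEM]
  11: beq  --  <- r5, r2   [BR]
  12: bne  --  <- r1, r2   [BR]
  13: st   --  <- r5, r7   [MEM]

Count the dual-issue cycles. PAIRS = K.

[0] i0,i1  st+sub  -- dual
[1] i2,i3  bne+and  -- dual
[2] i4  and  -- RAW r3
[3] i5,i6  sll+and  -- dual
[4] i7,i8  and+mul  -- dual
[5] i9  add  -- RAW r2
[6] i10  ld  -- RAW r5
[7] i11  beq  -- no-port BR/BR
[8] i12,i13  bne+st  -- dual

PAIRS = 5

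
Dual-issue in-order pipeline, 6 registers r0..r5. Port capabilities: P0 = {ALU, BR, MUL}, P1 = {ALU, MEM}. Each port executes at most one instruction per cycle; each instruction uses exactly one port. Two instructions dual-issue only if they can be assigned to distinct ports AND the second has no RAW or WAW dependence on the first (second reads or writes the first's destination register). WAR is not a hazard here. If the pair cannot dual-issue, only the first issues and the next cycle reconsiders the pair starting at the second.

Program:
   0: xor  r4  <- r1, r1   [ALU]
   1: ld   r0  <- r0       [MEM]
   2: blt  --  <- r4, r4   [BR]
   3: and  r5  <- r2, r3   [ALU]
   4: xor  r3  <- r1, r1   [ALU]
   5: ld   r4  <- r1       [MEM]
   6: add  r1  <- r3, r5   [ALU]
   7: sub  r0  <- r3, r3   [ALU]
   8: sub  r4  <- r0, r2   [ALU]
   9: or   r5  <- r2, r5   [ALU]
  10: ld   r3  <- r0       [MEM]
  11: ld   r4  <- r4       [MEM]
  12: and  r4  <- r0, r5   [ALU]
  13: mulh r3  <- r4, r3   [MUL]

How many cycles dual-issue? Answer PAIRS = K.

PAIRS = 5

#0 head=0: xor.ALU+ld.MEM i0,i1 2-wide
#1 head=2: blt.BR+and.ALU i2,i3 2-wide
#2 head=4: xor.ALU+ld.MEM i4,i5 2-wide
#3 head=6: add.ALU+sub.ALU i6,i7 2-wide
#4 head=8: sub.ALU+or.ALU i8,i9 2-wide
#5 head=10: ld.MEM i10 no-port MEM/MEM
#6 head=11: ld.MEM i11 WAW r4
#7 head=12: and.ALU i12 RAW r4
#8 head=13: mulh.MUL i13 tail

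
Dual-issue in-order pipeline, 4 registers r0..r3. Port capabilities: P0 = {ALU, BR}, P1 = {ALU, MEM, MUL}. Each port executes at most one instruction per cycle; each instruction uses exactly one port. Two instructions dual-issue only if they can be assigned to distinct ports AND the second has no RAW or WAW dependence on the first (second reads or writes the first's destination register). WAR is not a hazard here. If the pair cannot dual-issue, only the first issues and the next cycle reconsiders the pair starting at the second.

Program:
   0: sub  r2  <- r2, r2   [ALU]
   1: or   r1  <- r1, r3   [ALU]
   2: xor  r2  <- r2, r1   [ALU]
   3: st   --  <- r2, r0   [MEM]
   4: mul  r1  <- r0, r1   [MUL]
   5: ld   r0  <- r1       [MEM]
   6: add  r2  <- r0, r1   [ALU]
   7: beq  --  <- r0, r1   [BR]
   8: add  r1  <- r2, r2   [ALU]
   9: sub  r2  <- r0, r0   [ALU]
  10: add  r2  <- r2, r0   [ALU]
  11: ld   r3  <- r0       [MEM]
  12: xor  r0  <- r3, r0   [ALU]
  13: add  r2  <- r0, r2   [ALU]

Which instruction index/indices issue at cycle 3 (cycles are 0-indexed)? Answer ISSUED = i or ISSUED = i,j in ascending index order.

ISSUED = 4

[0] i0&i1  sub.ALU+or.ALU  -- pair
[1] i2  xor.ALU  -- RAW r2
[2] i3  st.MEM  -- no-port MEM/MUL
[3] i4  mul.MUL  -- no-port MUL/MEM
[4] i5  ld.MEM  -- RAW r0
[5] i6&i7  add.ALU+beq.BR  -- pair
[6] i8&i9  add.ALU+sub.ALU  -- pair
[7] i10&i11  add.ALU+ld.MEM  -- pair
[8] i12  xor.ALU  -- RAW r0
[9] i13  add.ALU  -- tail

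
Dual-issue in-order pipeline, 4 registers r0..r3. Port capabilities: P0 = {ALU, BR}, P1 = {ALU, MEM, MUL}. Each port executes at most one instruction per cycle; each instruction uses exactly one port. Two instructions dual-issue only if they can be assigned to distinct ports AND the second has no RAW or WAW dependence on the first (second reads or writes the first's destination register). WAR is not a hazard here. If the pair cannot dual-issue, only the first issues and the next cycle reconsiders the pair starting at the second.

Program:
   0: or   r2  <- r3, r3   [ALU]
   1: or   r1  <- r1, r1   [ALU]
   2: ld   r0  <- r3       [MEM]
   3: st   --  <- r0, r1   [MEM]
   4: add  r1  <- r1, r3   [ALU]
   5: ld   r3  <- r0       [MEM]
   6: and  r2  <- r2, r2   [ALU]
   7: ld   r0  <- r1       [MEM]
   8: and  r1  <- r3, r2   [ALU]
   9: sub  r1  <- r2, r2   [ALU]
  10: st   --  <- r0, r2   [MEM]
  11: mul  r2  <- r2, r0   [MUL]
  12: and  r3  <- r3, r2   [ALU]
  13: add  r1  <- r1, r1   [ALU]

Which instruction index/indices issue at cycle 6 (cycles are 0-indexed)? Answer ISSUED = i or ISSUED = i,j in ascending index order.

t=0 i0+i1:or.ALU/or.ALU ; dual
t=1 i2:ld.MEM ; no-port MEM/MEM
t=2 i3+i4:st.MEM/add.ALU ; dual
t=3 i5+i6:ld.MEM/and.ALU ; dual
t=4 i7+i8:ld.MEM/and.ALU ; dual
t=5 i9+i10:sub.ALU/st.MEM ; dual
t=6 i11:mul.MUL ; RAW r2
t=7 i12+i13:and.ALU/add.ALU ; dual

ISSUED = 11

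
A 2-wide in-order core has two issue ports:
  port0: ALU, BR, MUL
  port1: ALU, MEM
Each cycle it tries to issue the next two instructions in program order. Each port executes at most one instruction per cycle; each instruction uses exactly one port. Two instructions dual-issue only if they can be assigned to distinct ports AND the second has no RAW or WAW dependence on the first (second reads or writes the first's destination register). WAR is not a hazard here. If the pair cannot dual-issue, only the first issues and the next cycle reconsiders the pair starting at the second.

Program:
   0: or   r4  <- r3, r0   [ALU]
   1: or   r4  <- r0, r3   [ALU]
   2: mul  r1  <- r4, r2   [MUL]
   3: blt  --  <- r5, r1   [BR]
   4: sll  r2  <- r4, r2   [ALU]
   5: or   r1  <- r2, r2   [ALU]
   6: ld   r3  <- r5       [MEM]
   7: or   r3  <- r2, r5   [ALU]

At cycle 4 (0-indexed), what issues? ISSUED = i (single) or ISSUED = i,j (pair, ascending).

#0 head=0: or i0 WAW r4
#1 head=1: or i1 RAW r4
#2 head=2: mul i2 no-port MUL/BR
#3 head=3: blt/sll i3/i4 2-wide
#4 head=5: or/ld i5/i6 2-wide
#5 head=7: or i7 tail

ISSUED = 5,6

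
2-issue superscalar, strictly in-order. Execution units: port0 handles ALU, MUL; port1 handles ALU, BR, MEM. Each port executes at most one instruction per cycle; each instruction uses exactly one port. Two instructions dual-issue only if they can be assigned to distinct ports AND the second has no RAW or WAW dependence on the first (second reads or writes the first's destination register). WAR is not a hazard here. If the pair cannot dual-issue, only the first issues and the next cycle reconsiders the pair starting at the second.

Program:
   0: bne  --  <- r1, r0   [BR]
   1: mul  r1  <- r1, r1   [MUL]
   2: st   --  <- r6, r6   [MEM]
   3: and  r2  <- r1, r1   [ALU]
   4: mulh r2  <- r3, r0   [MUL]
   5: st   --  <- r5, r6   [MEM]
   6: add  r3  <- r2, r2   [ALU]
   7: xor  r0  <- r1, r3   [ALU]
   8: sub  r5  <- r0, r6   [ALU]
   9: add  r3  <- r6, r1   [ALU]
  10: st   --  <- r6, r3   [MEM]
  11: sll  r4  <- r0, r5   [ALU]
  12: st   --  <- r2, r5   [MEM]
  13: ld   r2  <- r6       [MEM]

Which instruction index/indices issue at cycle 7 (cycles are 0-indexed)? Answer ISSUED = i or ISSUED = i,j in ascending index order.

ISSUED = 12

t=0 i0&i1:bne.BR mul.MUL ; pair
t=1 i2&i3:st.MEM and.ALU ; pair
t=2 i4&i5:mulh.MUL st.MEM ; pair
t=3 i6:add.ALU ; RAW r3
t=4 i7:xor.ALU ; RAW r0
t=5 i8&i9:sub.ALU add.ALU ; pair
t=6 i10&i11:st.MEM sll.ALU ; pair
t=7 i12:st.MEM ; no-port MEM/MEM
t=8 i13:ld.MEM ; tail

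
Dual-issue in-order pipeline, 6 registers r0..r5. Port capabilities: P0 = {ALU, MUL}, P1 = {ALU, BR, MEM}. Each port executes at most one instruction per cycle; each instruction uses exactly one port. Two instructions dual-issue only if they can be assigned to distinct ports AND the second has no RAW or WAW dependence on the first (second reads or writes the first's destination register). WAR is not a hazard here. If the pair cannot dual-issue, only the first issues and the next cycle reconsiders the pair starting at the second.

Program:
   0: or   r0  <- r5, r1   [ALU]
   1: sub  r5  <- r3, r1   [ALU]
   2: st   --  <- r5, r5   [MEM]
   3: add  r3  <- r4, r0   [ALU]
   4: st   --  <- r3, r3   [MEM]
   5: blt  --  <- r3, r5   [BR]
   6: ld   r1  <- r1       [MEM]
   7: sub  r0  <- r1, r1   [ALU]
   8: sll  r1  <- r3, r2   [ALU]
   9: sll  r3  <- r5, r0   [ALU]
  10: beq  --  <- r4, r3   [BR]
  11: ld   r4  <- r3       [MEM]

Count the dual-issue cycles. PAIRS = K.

#0 head=0: or+sub i0&i1 dual
#1 head=2: st+add i2&i3 dual
#2 head=4: st i4 no-port MEM/BR
#3 head=5: blt i5 no-port BR/MEM
#4 head=6: ld i6 RAW r1
#5 head=7: sub+sll i7&i8 dual
#6 head=9: sll i9 RAW r3
#7 head=10: beq i10 no-port BR/MEM
#8 head=11: ld i11 tail

PAIRS = 3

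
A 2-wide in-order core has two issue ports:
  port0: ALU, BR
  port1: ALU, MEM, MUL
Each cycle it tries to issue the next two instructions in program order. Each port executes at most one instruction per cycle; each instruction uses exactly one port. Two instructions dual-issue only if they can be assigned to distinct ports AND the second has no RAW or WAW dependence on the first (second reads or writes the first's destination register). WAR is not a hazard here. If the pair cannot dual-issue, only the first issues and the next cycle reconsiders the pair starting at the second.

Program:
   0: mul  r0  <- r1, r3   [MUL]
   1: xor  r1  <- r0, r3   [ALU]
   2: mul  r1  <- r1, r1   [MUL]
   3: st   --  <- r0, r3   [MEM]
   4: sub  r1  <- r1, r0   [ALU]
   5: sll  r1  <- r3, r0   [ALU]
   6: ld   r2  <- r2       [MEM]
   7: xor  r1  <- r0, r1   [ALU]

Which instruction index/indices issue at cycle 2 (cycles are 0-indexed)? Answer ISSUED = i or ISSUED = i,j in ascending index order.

0. mul.MUL @i0  | RAW r0
1. xor.ALU @i1  | RAW+WAW r1
2. mul.MUL @i2  | no-port MUL/MEM
3. st.MEM sub.ALU @i3&i4  | dual
4. sll.ALU ld.MEM @i5&i6  | dual
5. xor.ALU @i7  | tail

ISSUED = 2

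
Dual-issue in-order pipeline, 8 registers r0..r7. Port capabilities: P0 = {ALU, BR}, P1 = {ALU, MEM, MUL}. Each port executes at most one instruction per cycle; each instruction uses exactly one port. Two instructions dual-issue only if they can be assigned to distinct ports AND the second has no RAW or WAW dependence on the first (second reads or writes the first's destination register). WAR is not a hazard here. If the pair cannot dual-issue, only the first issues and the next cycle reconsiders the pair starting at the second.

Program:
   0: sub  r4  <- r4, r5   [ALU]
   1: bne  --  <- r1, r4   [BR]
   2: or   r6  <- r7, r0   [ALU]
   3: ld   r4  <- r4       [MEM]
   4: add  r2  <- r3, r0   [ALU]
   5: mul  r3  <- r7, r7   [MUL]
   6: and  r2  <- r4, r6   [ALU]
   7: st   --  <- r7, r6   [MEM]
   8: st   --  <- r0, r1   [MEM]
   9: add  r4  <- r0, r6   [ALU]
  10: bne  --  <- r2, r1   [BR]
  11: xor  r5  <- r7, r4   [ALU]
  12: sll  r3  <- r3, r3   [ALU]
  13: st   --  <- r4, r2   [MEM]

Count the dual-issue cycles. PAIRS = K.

c0: i0 sub.ALU  RAW r4
c1: i1/i2 bne.BR+or.ALU  pair
c2: i3/i4 ld.MEM+add.ALU  pair
c3: i5/i6 mul.MUL+and.ALU  pair
c4: i7 st.MEM  no-port MEM/MEM
c5: i8/i9 st.MEM+add.ALU  pair
c6: i10/i11 bne.BR+xor.ALU  pair
c7: i12/i13 sll.ALU+st.MEM  pair

PAIRS = 6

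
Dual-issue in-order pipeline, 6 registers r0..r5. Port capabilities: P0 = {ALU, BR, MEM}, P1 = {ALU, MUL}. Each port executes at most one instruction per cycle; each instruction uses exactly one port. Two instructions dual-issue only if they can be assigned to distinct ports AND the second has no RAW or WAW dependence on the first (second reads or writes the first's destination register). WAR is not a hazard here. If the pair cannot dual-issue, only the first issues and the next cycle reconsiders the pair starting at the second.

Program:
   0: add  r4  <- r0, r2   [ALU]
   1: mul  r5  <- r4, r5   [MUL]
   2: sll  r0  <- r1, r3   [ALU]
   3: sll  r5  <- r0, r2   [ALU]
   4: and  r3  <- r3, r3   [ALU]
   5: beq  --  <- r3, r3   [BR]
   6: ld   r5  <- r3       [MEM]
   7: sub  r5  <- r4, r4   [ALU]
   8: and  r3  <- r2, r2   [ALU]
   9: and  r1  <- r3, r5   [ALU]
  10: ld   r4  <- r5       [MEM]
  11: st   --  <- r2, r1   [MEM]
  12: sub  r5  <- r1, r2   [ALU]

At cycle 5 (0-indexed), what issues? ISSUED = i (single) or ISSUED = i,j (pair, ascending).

#0 head=0: add i0 RAW r4
#1 head=1: mul+sll i1&i2 dual
#2 head=3: sll+and i3&i4 dual
#3 head=5: beq i5 no-port BR/MEM
#4 head=6: ld i6 WAW r5
#5 head=7: sub+and i7&i8 dual
#6 head=9: and+ld i9&i10 dual
#7 head=11: st+sub i11&i12 dual

ISSUED = 7,8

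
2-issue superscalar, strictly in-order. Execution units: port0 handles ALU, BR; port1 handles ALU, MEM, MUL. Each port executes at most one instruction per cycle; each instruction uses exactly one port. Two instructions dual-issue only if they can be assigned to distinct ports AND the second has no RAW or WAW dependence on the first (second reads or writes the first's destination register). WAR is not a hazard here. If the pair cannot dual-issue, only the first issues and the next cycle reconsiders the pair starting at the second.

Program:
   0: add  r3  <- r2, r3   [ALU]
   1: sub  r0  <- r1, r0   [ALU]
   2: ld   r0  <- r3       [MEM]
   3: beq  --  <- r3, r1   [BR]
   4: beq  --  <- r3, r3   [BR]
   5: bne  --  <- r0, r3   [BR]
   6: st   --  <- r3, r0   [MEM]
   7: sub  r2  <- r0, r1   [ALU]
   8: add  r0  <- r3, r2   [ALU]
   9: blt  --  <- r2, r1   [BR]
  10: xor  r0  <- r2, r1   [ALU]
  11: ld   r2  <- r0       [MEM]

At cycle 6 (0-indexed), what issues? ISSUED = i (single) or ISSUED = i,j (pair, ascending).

ISSUED = 10

#0 head=0: add sub i0/i1 2-wide
#1 head=2: ld beq i2/i3 2-wide
#2 head=4: beq i4 no-port BR/BR
#3 head=5: bne st i5/i6 2-wide
#4 head=7: sub i7 RAW r2
#5 head=8: add blt i8/i9 2-wide
#6 head=10: xor i10 RAW r0
#7 head=11: ld i11 tail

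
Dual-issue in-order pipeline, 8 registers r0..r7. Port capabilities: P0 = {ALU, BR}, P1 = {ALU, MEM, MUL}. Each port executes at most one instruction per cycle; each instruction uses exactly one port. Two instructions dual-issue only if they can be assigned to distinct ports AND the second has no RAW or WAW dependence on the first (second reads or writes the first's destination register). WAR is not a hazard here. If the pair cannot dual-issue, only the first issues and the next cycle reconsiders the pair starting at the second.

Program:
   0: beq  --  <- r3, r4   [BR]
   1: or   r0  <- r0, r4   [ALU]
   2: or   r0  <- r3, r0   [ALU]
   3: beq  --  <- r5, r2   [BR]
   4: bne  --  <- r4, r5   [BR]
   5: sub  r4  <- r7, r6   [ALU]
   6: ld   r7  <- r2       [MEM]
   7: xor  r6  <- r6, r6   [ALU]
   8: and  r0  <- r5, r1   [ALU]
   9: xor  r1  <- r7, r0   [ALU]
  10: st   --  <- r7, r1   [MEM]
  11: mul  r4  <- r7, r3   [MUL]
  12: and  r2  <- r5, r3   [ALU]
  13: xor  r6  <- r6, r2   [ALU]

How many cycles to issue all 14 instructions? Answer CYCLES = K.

c0: i0/i1 beq.BR;or.ALU  2-wide
c1: i2/i3 or.ALU;beq.BR  2-wide
c2: i4/i5 bne.BR;sub.ALU  2-wide
c3: i6/i7 ld.MEM;xor.ALU  2-wide
c4: i8 and.ALU  RAW r0
c5: i9 xor.ALU  RAW r1
c6: i10 st.MEM  no-port MEM/MUL
c7: i11/i12 mul.MUL;and.ALU  2-wide
c8: i13 xor.ALU  tail

CYCLES = 9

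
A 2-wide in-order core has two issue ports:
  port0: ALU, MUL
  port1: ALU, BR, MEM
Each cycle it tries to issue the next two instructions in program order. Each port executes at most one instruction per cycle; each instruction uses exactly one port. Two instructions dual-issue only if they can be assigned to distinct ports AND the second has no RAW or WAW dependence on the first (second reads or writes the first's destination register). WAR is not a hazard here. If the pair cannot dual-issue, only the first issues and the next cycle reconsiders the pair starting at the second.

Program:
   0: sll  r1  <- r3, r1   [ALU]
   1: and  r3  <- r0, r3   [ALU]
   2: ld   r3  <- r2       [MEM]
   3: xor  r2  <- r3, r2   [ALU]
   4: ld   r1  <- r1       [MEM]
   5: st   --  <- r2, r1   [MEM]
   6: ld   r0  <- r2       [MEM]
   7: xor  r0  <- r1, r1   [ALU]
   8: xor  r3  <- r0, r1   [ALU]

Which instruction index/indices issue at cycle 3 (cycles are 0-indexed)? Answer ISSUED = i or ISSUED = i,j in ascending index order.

[0] i0/i1  sll and  -- 2-wide
[1] i2  ld  -- RAW r3
[2] i3/i4  xor ld  -- 2-wide
[3] i5  st  -- no-port MEM/MEM
[4] i6  ld  -- WAW r0
[5] i7  xor  -- RAW r0
[6] i8  xor  -- tail

ISSUED = 5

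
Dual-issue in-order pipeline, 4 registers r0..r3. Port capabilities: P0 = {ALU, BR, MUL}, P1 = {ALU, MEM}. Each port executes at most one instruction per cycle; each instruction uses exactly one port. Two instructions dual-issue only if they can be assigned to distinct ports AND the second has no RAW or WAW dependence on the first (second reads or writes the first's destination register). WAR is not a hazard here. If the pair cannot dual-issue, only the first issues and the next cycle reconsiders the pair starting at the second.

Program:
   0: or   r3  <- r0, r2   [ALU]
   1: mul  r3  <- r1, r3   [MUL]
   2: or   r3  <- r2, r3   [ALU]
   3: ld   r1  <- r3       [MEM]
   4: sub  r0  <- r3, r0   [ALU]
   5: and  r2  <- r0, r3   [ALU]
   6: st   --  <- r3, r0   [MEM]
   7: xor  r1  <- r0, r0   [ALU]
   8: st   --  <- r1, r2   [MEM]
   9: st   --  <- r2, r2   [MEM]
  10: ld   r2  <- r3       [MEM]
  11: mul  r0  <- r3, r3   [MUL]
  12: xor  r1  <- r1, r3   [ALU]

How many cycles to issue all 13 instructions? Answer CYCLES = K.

0. or @i0  | RAW+WAW r3
1. mul @i1  | RAW+WAW r3
2. or @i2  | RAW r3
3. ld+sub @i3/i4  | dual
4. and+st @i5/i6  | dual
5. xor @i7  | RAW r1
6. st @i8  | no-port MEM/MEM
7. st @i9  | no-port MEM/MEM
8. ld+mul @i10/i11  | dual
9. xor @i12  | tail

CYCLES = 10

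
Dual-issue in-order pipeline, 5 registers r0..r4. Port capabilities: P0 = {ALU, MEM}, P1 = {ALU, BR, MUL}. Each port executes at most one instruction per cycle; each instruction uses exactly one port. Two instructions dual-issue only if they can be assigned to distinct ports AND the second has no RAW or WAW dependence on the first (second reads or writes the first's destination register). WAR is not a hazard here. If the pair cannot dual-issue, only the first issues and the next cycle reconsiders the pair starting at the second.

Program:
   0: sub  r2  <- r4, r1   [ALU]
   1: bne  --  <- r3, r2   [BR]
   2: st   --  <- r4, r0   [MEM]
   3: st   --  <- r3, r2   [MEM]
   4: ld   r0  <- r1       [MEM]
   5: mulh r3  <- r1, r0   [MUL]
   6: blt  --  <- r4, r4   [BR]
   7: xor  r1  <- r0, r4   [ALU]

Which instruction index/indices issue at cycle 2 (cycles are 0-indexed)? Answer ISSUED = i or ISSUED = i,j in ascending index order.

[0] i0  sub  -- RAW r2
[1] i1,i2  bne/st  -- pair
[2] i3  st  -- no-port MEM/MEM
[3] i4  ld  -- RAW r0
[4] i5  mulh  -- no-port MUL/BR
[5] i6,i7  blt/xor  -- pair

ISSUED = 3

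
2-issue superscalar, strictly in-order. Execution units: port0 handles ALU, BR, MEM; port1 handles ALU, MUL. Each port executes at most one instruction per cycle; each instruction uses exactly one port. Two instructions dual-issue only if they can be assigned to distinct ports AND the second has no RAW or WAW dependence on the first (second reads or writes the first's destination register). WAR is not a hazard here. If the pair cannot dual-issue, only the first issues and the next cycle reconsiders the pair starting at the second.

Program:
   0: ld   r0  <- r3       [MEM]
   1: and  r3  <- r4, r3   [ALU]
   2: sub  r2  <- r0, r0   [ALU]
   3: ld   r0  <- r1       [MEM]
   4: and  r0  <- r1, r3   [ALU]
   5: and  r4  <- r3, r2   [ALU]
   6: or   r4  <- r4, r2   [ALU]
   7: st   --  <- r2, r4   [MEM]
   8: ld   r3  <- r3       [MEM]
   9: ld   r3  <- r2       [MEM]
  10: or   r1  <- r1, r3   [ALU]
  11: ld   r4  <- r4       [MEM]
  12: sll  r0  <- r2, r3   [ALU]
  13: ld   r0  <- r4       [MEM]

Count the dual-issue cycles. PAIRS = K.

0. ld.MEM/and.ALU @i0&i1  | pair
1. sub.ALU/ld.MEM @i2&i3  | pair
2. and.ALU/and.ALU @i4&i5  | pair
3. or.ALU @i6  | RAW r4
4. st.MEM @i7  | no-port MEM/MEM
5. ld.MEM @i8  | no-port MEM/MEM
6. ld.MEM @i9  | RAW r3
7. or.ALU/ld.MEM @i10&i11  | pair
8. sll.ALU @i12  | WAW r0
9. ld.MEM @i13  | tail

PAIRS = 4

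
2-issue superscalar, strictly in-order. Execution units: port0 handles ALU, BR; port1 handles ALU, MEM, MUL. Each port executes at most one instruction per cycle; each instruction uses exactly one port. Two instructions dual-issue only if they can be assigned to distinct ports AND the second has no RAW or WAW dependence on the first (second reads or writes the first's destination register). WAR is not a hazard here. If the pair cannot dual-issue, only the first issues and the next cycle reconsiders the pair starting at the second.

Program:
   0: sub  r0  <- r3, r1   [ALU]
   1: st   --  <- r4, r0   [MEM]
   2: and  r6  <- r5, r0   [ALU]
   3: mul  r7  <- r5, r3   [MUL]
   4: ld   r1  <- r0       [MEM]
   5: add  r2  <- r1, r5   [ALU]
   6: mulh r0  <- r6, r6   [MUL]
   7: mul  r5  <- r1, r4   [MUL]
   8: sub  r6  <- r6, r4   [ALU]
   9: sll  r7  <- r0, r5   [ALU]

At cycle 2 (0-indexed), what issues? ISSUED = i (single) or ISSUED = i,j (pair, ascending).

ISSUED = 3

t=0 i0:sub.ALU ; RAW r0
t=1 i1+i2:st.MEM+and.ALU ; pair
t=2 i3:mul.MUL ; no-port MUL/MEM
t=3 i4:ld.MEM ; RAW r1
t=4 i5+i6:add.ALU+mulh.MUL ; pair
t=5 i7+i8:mul.MUL+sub.ALU ; pair
t=6 i9:sll.ALU ; tail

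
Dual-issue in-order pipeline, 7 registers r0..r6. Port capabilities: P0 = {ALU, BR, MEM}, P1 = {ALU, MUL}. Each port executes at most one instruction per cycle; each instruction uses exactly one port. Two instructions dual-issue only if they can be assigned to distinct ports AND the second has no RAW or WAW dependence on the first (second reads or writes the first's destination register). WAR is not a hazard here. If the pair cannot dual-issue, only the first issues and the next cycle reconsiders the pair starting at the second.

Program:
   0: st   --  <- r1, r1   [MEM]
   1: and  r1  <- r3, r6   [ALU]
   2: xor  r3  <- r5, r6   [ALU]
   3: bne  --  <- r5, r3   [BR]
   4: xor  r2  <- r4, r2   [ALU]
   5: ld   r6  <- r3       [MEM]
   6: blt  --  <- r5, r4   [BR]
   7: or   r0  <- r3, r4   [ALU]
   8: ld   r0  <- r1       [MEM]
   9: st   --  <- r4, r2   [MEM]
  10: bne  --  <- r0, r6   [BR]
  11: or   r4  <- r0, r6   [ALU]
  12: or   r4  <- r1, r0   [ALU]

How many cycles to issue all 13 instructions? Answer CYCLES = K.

CYCLES = 9

0. st/and @i0&i1  | 2-wide
1. xor @i2  | RAW r3
2. bne/xor @i3&i4  | 2-wide
3. ld @i5  | no-port MEM/BR
4. blt/or @i6&i7  | 2-wide
5. ld @i8  | no-port MEM/MEM
6. st @i9  | no-port MEM/BR
7. bne/or @i10&i11  | 2-wide
8. or @i12  | tail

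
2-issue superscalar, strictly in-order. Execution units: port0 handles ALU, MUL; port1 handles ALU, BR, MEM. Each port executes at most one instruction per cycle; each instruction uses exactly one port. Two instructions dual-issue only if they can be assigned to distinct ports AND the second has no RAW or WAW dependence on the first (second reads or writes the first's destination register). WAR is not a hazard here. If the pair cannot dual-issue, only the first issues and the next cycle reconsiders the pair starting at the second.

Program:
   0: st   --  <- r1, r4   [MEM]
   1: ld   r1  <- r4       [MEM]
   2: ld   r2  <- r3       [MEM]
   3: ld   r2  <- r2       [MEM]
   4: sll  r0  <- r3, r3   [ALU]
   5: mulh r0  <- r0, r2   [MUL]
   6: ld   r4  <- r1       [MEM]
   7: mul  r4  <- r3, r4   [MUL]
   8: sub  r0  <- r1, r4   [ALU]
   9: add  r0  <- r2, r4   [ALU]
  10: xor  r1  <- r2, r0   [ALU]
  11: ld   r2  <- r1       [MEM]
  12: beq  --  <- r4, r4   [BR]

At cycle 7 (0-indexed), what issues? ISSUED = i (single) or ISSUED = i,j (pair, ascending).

  cy0 -> i0 (st) no-port MEM/MEM
  cy1 -> i1 (ld) no-port MEM/MEM
  cy2 -> i2 (ld) no-port MEM/MEM
  cy3 -> i3+i4 (ld+sll) pair
  cy4 -> i5+i6 (mulh+ld) pair
  cy5 -> i7 (mul) RAW r4
  cy6 -> i8 (sub) WAW r0
  cy7 -> i9 (add) RAW r0
  cy8 -> i10 (xor) RAW r1
  cy9 -> i11 (ld) no-port MEM/BR
  cy10 -> i12 (beq) tail

ISSUED = 9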